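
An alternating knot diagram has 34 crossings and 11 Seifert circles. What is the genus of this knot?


For alternating knots, g = (c - s + 1)/2.
= (34 - 11 + 1)/2
= 24/2 = 12

12


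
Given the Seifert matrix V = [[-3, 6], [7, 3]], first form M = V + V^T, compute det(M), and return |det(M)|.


Step 1: Form V + V^T where V = [[-3, 6], [7, 3]]
  V^T = [[-3, 7], [6, 3]]
  V + V^T = [[-6, 13], [13, 6]]
Step 2: det(V + V^T) = (-6)*6 - 13*13
  = -36 - 169 = -205
Step 3: Knot determinant = |det(V + V^T)| = |-205| = 205

205


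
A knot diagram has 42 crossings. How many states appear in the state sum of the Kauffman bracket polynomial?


Each crossing contributes 2 choices (A-smoothing or B-smoothing).
Total states = 2^42 = 4398046511104

4398046511104


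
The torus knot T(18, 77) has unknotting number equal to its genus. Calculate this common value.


For a torus knot T(p,q), both the unknotting number and genus equal (p-1)(q-1)/2.
= (18-1)(77-1)/2
= 17*76/2
= 1292/2 = 646

646


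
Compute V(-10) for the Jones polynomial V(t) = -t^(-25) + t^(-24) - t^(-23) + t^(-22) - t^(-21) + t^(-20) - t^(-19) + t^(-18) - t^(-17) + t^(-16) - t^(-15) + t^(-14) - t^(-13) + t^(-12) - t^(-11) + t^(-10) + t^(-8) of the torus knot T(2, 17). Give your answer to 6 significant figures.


Substituting t = -10 into V(t) = -t^(-25) + t^(-24) - t^(-23) + t^(-22) - t^(-21) + t^(-20) - t^(-19) + t^(-18) - t^(-17) + t^(-16) - t^(-15) + t^(-14) - t^(-13) + t^(-12) - t^(-11) + t^(-10) + t^(-8):
  (-)t^(-25) = 1e-25
  (+)t^(-24) = 1e-24
  (-)t^(-23) = 1e-23
  (+)t^(-22) = 1e-22
  (-)t^(-21) = 1e-21
  (+)t^(-20) = 1e-20
  (-)t^(-19) = 1e-19
  (+)t^(-18) = 1e-18
  (-)t^(-17) = 1e-17
  (+)t^(-16) = 1e-16
  (-)t^(-15) = 1e-15
  (+)t^(-14) = 1e-14
  (-)t^(-13) = 1e-13
  (+)t^(-12) = 1e-12
  (-)t^(-11) = 1e-11
  (+)t^(-10) = 1e-10
  (+)t^(-8) = 1e-08
Sum = (1e-25) + (1e-24) + (1e-23) + (1e-22) + (1e-21) + (1e-20) + (1e-19) + (1e-18) + (1e-17) + (1e-16) + (1e-15) + (1e-14) + (1e-13) + (1e-12) + (1e-11) + (1e-10) + (1e-08)
= 1.011111111e-08
Rounded to 6 significant figures: 1.01111e-08

1.01111e-08


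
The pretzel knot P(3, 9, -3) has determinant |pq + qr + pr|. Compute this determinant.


Step 1: Compute pq + qr + pr.
pq = 3*9 = 27
qr = 9*(-3) = -27
pr = 3*(-3) = -9
pq + qr + pr = 27 + (-27) + (-9) = -9
Step 2: Take absolute value.
det(P(3,9,-3)) = |-9| = 9

9


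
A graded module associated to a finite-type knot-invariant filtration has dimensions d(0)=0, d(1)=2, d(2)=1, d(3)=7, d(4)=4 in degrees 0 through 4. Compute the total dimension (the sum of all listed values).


Total dimension = d(0) + d(1) + ... + d(4)
= 0 + 2 + 1 + 7 + 4
= 14

14


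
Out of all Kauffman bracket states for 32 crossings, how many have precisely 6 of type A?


We choose which 6 of 32 crossings get A-smoothings.
C(32, 6) = 32! / (6! * 26!)
= 906192

906192


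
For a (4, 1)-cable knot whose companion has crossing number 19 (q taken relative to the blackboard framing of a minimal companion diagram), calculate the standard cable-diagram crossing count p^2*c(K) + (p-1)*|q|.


Step 1: Each of the c(K) crossings of the companion diagram becomes p*p = p^2 crossings among the p parallel strands, and each of the |q| twists s_1 s_2 ... s_(p-1) adds (p-1) crossings.
  Crossings = p^2 * c(K) + (p-1)*|q|
Step 2: = 4^2 * 19 + (4-1)*1
Step 3: = 16*19 + 3*1
Step 4: = 304 + 3 = 307

307


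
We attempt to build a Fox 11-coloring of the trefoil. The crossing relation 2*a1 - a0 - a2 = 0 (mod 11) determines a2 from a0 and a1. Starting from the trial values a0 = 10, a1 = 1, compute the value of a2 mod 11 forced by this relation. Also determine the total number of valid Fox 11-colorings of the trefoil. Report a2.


Step 1: Apply the given crossing relation 2*a1 - a0 - a2 = 0 (mod 11).
  a2 = 2*a1 - a0 mod 11
  a2 = 2*1 - 10 mod 11
  a2 = 2 - 10 mod 11
  a2 = -8 mod 11 = 3
Step 2: The trefoil has determinant 3.
  Number of Fox p-colorings (p prime) is p^2 if p = 3, else p.
  Since 11 does not divide 3, only trivial (constant) colorings exist.
  (So the trial a0 = 10, a1 = 1 with a0 != a1 does NOT extend to a valid coloring of the whole trefoil: the other two crossing relations require 3*(a1 - a0) = 0 (mod 11), which fails.)
  Total colorings = 11
Step 3: a2 = 3, total Fox 11-colorings = 11

3


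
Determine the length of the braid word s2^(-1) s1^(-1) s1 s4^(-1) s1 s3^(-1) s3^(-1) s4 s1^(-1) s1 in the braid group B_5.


The word length counts the number of generators (including inverses).
Listing each generator: s2^(-1), s1^(-1), s1, s4^(-1), s1, s3^(-1), s3^(-1), s4, s1^(-1), s1
There are 10 generators in this braid word.

10


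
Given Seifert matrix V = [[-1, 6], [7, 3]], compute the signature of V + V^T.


Step 1: V + V^T = [[-2, 13], [13, 6]]
Step 2: trace = 4, det = -181
Step 3: Discriminant = 4^2 - 4*(-181) = 740
Step 4: Eigenvalues: 15.6015, -11.6015
Step 5: Signature = (# positive eigenvalues) - (# negative eigenvalues) = 0

0


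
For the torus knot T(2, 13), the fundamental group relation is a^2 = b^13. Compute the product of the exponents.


The relation is a^2 = b^13.
Product of exponents = 2 * 13
= 26

26


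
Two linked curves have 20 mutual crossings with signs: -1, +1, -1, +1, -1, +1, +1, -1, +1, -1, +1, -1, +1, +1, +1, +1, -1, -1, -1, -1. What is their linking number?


Step 1: Count positive crossings: 10
Step 2: Count negative crossings: 10
Step 3: Sum of signs = 10 - 10 = 0
Step 4: Linking number = sum/2 = 0/2 = 0

0


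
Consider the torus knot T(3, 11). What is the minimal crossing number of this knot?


For a torus knot T(p, q) with gcd(p,q)=1,
the crossing number is min(p*(q-1), q*(p-1)).
p*(q-1) = 3*10 = 30
q*(p-1) = 11*2 = 22
min(30, 22) = 22

22


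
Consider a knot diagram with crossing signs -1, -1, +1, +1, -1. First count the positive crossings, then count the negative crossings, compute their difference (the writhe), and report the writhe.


Step 1: Count positive crossings (+1).
Positive crossings: 2
Step 2: Count negative crossings (-1).
Negative crossings: 3
Step 3: Writhe = (positive) - (negative)
w = 2 - 3 = -1
Step 4: |w| = 1, and w is negative

-1


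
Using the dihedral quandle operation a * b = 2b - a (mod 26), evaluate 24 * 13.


24 * 13 = 2*13 - 24 mod 26
= 26 - 24 mod 26
= 2 mod 26 = 2

2


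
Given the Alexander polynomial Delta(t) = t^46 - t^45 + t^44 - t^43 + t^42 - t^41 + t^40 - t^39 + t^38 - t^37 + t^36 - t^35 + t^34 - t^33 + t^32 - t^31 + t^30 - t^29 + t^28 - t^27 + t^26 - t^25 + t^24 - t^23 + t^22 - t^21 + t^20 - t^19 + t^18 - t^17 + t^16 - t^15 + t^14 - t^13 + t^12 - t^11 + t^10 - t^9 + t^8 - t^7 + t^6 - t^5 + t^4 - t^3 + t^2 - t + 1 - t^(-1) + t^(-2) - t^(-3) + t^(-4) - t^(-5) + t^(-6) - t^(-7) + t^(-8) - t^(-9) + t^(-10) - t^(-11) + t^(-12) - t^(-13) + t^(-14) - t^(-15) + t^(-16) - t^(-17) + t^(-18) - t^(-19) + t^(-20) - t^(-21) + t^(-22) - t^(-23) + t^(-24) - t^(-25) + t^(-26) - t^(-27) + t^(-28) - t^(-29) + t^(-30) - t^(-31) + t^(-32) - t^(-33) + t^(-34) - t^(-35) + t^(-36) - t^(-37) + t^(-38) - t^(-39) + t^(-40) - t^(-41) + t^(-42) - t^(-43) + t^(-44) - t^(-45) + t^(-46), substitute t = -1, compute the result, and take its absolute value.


Step 1: The polynomial has 93 terms with alternating signs, exponents from 46 down to -46.
Step 2: Substitute t = -1. The i-th term has coefficient (-1)^i and exponent (m-i),
  so its value is (-1)^i * (-1)^(m-i) = (-1)^m = 1 for every i.
Step 3: All 93 terms equal 1, so Delta(-1) = 93 * (1) = 93
Step 4: |Delta(-1)| = 93

93


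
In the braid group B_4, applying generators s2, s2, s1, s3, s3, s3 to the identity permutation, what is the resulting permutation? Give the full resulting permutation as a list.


Starting with identity [1, 2, 3, 4].
Apply generators in sequence:
  After s2: [1, 3, 2, 4]
  After s2: [1, 2, 3, 4]
  After s1: [2, 1, 3, 4]
  After s3: [2, 1, 4, 3]
  After s3: [2, 1, 3, 4]
  After s3: [2, 1, 4, 3]
Final permutation: [2, 1, 4, 3]

[2, 1, 4, 3]


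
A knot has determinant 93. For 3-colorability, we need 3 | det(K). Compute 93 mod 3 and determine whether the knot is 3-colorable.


Step 1: A knot is p-colorable if and only if p divides its determinant.
Step 2: Compute 93 mod 3.
93 = 31 * 3 + 0
Step 3: 93 mod 3 = 0
Step 4: The knot is 3-colorable: yes

0


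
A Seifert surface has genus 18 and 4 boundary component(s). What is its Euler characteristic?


chi = 2 - 2g - b
= 2 - 2*18 - 4
= 2 - 36 - 4 = -38

-38


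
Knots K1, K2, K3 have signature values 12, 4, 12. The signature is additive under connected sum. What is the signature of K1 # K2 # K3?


The signature is additive under connected sum.
signature(K1 # K2 # K3) = (12) + (4) + (12)
= 28

28


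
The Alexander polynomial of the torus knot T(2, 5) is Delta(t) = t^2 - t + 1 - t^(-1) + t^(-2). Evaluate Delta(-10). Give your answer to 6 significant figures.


Substituting t = -10 into Delta(t) = t^2 - t + 1 - t^(-1) + t^(-2):
Term values: (100) + (10) + (1) + (0.1) + (0.01)
Sum = 111.11
Rounded to 6 significant figures: 111.11

111.11


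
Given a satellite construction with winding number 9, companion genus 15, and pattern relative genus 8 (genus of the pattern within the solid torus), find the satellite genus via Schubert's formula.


Schubert: g(satellite) = g_rel(pattern) + |winding| * g(companion),
where g_rel(pattern) is the genus of the pattern relative to the solid torus.
= 8 + 9 * 15
= 8 + 135 = 143

143


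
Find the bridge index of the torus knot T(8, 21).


The bridge number of T(p,q) is min(p,q).
min(8, 21) = 8

8


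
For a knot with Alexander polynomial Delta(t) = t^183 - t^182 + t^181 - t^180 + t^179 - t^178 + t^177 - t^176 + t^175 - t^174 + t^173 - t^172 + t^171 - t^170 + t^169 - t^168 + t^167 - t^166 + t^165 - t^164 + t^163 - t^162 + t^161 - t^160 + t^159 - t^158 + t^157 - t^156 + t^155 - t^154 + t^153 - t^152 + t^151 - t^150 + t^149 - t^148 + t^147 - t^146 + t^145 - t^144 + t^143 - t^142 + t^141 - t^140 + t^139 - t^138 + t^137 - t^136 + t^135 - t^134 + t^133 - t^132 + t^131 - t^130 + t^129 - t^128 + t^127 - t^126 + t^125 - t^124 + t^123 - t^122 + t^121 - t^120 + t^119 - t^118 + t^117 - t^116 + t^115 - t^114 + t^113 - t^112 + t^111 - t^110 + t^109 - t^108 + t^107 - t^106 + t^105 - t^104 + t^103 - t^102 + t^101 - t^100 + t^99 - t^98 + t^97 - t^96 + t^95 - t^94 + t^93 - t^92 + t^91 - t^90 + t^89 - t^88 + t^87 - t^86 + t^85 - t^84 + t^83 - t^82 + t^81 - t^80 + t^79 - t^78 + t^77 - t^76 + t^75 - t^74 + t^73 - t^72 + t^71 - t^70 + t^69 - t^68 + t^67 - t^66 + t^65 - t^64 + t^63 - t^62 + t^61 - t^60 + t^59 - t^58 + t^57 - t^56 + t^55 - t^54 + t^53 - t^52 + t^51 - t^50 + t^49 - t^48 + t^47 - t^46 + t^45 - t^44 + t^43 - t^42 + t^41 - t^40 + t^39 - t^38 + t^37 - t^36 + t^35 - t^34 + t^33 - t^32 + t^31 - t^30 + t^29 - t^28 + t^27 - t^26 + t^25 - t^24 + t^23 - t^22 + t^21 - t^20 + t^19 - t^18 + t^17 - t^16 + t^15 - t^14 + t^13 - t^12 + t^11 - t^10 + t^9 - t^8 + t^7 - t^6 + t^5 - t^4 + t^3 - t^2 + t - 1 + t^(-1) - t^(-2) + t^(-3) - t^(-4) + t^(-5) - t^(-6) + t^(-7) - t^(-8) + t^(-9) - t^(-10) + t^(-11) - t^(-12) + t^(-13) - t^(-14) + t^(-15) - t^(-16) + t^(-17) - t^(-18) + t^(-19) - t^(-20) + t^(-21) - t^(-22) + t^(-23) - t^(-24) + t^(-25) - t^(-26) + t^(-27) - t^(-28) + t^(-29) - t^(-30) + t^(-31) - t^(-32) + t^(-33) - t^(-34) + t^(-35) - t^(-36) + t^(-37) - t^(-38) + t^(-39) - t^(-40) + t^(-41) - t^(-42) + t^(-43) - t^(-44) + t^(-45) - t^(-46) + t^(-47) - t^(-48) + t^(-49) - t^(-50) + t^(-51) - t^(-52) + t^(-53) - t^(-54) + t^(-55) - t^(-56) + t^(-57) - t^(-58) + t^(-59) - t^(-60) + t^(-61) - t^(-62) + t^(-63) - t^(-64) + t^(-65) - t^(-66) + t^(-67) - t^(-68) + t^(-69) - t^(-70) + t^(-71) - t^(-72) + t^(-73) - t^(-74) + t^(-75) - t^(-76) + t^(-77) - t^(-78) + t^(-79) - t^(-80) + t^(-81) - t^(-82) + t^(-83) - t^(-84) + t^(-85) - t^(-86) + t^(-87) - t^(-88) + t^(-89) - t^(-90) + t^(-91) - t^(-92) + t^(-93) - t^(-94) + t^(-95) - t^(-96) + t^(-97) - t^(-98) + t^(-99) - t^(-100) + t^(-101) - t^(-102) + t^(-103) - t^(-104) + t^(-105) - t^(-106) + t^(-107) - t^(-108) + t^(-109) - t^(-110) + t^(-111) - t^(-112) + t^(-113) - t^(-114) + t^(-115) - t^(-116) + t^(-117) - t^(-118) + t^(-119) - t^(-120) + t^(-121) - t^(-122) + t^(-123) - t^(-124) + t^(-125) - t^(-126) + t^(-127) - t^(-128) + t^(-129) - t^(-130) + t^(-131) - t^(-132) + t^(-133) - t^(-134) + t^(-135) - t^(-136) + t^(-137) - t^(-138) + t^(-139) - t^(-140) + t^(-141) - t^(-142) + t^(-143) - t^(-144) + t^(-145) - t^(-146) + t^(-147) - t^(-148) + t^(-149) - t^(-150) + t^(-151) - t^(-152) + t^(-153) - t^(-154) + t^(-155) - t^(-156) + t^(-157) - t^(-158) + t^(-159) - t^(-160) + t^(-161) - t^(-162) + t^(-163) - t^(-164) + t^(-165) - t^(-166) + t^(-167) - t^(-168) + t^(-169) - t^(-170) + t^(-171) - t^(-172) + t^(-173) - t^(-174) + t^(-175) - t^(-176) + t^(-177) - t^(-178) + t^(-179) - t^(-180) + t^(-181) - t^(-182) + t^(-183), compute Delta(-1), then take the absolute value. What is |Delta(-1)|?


Step 1: The polynomial has 367 terms with alternating signs, exponents from 183 down to -183.
Step 2: Substitute t = -1. The i-th term has coefficient (-1)^i and exponent (m-i),
  so its value is (-1)^i * (-1)^(m-i) = (-1)^m = -1 for every i.
Step 3: All 367 terms equal -1, so Delta(-1) = 367 * (-1) = -367
Step 4: |Delta(-1)| = 367

367


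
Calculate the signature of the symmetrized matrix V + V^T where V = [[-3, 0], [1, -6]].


Step 1: V + V^T = [[-6, 1], [1, -12]]
Step 2: trace = -18, det = 71
Step 3: Discriminant = (-18)^2 - 4*71 = 40
Step 4: Eigenvalues: -5.83772, -12.1623
Step 5: Signature = (# positive eigenvalues) - (# negative eigenvalues) = -2

-2


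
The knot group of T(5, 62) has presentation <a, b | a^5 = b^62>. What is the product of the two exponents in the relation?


The relation is a^5 = b^62.
Product of exponents = 5 * 62
= 310

310


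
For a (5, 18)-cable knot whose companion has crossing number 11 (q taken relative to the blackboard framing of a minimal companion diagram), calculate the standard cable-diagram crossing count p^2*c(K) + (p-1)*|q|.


Step 1: Each of the c(K) crossings of the companion diagram becomes p*p = p^2 crossings among the p parallel strands, and each of the |q| twists s_1 s_2 ... s_(p-1) adds (p-1) crossings.
  Crossings = p^2 * c(K) + (p-1)*|q|
Step 2: = 5^2 * 11 + (5-1)*18
Step 3: = 25*11 + 4*18
Step 4: = 275 + 72 = 347

347


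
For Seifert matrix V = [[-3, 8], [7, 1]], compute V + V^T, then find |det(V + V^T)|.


Step 1: Form V + V^T where V = [[-3, 8], [7, 1]]
  V^T = [[-3, 7], [8, 1]]
  V + V^T = [[-6, 15], [15, 2]]
Step 2: det(V + V^T) = (-6)*2 - 15*15
  = -12 - 225 = -237
Step 3: Knot determinant = |det(V + V^T)| = |-237| = 237

237


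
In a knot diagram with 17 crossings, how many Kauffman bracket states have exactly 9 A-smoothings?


We choose which 9 of 17 crossings get A-smoothings.
C(17, 9) = 17! / (9! * 8!)
= 24310

24310


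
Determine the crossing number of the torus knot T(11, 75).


For a torus knot T(p, q) with gcd(p,q)=1,
the crossing number is min(p*(q-1), q*(p-1)).
p*(q-1) = 11*74 = 814
q*(p-1) = 75*10 = 750
min(814, 750) = 750

750


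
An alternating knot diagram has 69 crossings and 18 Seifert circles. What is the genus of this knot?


For alternating knots, g = (c - s + 1)/2.
= (69 - 18 + 1)/2
= 52/2 = 26

26


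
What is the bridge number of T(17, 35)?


The bridge number of T(p,q) is min(p,q).
min(17, 35) = 17

17


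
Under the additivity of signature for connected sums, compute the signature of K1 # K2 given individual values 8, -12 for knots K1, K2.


The signature is additive under connected sum.
signature(K1 # K2) = (8) + (-12)
= -4

-4


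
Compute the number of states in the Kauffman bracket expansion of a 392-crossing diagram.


Each crossing contributes 2 choices (A-smoothing or B-smoothing).
Total states = 2^392 = 10086913586276986678343434265636765134100413253239154346994763111486904773503285916522052161250538404046496765518544896

10086913586276986678343434265636765134100413253239154346994763111486904773503285916522052161250538404046496765518544896


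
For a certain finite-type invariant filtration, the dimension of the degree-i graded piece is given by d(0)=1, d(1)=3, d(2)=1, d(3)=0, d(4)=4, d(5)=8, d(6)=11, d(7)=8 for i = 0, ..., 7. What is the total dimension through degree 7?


Total dimension = d(0) + d(1) + ... + d(7)
= 1 + 3 + 1 + 0 + 4 + 8 + 11 + 8
= 36

36


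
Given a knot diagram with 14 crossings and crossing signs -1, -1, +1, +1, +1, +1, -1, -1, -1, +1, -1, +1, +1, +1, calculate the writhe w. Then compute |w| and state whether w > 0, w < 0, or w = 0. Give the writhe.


Step 1: Count positive crossings (+1).
Positive crossings: 8
Step 2: Count negative crossings (-1).
Negative crossings: 6
Step 3: Writhe = (positive) - (negative)
w = 8 - 6 = 2
Step 4: |w| = 2, and w is positive

2


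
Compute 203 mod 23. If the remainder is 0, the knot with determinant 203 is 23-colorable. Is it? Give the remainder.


Step 1: A knot is p-colorable if and only if p divides its determinant.
Step 2: Compute 203 mod 23.
203 = 8 * 23 + 19
Step 3: 203 mod 23 = 19
Step 4: The knot is 23-colorable: no

19


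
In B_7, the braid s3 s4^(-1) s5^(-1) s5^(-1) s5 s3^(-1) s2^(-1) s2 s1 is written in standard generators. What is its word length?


The word length counts the number of generators (including inverses).
Listing each generator: s3, s4^(-1), s5^(-1), s5^(-1), s5, s3^(-1), s2^(-1), s2, s1
There are 9 generators in this braid word.

9


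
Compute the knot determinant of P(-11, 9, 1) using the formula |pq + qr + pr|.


Step 1: Compute pq + qr + pr.
pq = (-11)*9 = -99
qr = 9*1 = 9
pr = (-11)*1 = -11
pq + qr + pr = -99 + 9 + (-11) = -101
Step 2: Take absolute value.
det(P(-11,9,1)) = |-101| = 101

101


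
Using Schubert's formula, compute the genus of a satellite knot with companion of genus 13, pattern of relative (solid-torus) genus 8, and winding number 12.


Schubert: g(satellite) = g_rel(pattern) + |winding| * g(companion),
where g_rel(pattern) is the genus of the pattern relative to the solid torus.
= 8 + 12 * 13
= 8 + 156 = 164

164


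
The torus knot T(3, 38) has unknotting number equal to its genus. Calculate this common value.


For a torus knot T(p,q), both the unknotting number and genus equal (p-1)(q-1)/2.
= (3-1)(38-1)/2
= 2*37/2
= 74/2 = 37

37


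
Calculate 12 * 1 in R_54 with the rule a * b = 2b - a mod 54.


12 * 1 = 2*1 - 12 mod 54
= 2 - 12 mod 54
= -10 mod 54 = 44

44


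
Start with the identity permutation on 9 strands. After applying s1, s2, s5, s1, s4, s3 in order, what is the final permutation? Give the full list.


Starting with identity [1, 2, 3, 4, 5, 6, 7, 8, 9].
Apply generators in sequence:
  After s1: [2, 1, 3, 4, 5, 6, 7, 8, 9]
  After s2: [2, 3, 1, 4, 5, 6, 7, 8, 9]
  After s5: [2, 3, 1, 4, 6, 5, 7, 8, 9]
  After s1: [3, 2, 1, 4, 6, 5, 7, 8, 9]
  After s4: [3, 2, 1, 6, 4, 5, 7, 8, 9]
  After s3: [3, 2, 6, 1, 4, 5, 7, 8, 9]
Final permutation: [3, 2, 6, 1, 4, 5, 7, 8, 9]

[3, 2, 6, 1, 4, 5, 7, 8, 9]


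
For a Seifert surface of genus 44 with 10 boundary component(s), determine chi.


chi = 2 - 2g - b
= 2 - 2*44 - 10
= 2 - 88 - 10 = -96

-96


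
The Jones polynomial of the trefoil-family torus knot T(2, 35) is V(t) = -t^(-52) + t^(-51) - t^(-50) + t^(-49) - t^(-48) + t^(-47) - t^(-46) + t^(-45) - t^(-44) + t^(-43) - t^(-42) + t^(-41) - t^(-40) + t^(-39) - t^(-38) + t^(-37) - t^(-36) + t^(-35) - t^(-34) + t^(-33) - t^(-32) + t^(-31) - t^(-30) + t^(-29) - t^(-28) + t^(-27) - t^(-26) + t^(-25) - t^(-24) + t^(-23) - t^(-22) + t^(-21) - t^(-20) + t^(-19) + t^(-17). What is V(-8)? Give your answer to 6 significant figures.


Substituting t = -8 into V(t) = -t^(-52) + t^(-51) - t^(-50) + t^(-49) - t^(-48) + t^(-47) - t^(-46) + t^(-45) - t^(-44) + t^(-43) - t^(-42) + t^(-41) - t^(-40) + t^(-39) - t^(-38) + t^(-37) - t^(-36) + t^(-35) - t^(-34) + t^(-33) - t^(-32) + t^(-31) - t^(-30) + t^(-29) - t^(-28) + t^(-27) - t^(-26) + t^(-25) - t^(-24) + t^(-23) - t^(-22) + t^(-21) - t^(-20) + t^(-19) + t^(-17):
  (-)t^(-52) = -1.09476e-47
  (+)t^(-51) = -8.75812e-47
  (-)t^(-50) = -7.00649e-46
  (+)t^(-49) = -5.60519e-45
  (-)t^(-48) = -4.48416e-44
  (+)t^(-47) = -3.58732e-43
  (-)t^(-46) = -2.86986e-42
  (+)t^(-45) = -2.29589e-41
  (-)t^(-44) = -1.83671e-40
  (+)t^(-43) = -1.46937e-39
  (-)t^(-42) = -1.17549e-38
  (+)t^(-41) = -9.40395e-38
  (-)t^(-40) = -7.52316e-37
  (+)t^(-39) = -6.01853e-36
  (-)t^(-38) = -4.81482e-35
  (+)t^(-37) = -3.85186e-34
  (-)t^(-36) = -3.08149e-33
  (+)t^(-35) = -2.46519e-32
  (-)t^(-34) = -1.97215e-31
  (+)t^(-33) = -1.57772e-30
  (-)t^(-32) = -1.26218e-29
  (+)t^(-31) = -1.00974e-28
  (-)t^(-30) = -8.07794e-28
  (+)t^(-29) = -6.46235e-27
  (-)t^(-28) = -5.16988e-26
  (+)t^(-27) = -4.1359e-25
  (-)t^(-26) = -3.30872e-24
  (+)t^(-25) = -2.64698e-23
  (-)t^(-24) = -2.11758e-22
  (+)t^(-23) = -1.69407e-21
  (-)t^(-22) = -1.35525e-20
  (+)t^(-21) = -1.0842e-19
  (-)t^(-20) = -8.67362e-19
  (+)t^(-19) = -6.93889e-18
  (+)t^(-17) = -4.44089e-16
Sum = (-1.09476e-47) + (-8.75812e-47) + (-7.00649e-46) + (-5.60519e-45) + (-4.48416e-44) + (-3.58732e-43) + (-2.86986e-42) + (-2.29589e-41) + (-1.83671e-40) + (-1.46937e-39) + (-1.17549e-38) + (-9.40395e-38) + (-7.52316e-37) + (-6.01853e-36) + (-4.81482e-35) + (-3.85186e-34) + (-3.08149e-33) + (-2.46519e-32) + (-1.97215e-31) + (-1.57772e-30) + (-1.26218e-29) + (-1.00974e-28) + (-8.07794e-28) + (-6.46235e-27) + (-5.16988e-26) + (-4.1359e-25) + (-3.30872e-24) + (-2.64698e-23) + (-2.11758e-22) + (-1.69407e-21) + (-1.35525e-20) + (-1.0842e-19) + (-8.67362e-19) + (-6.93889e-18) + (-4.44089e-16)
= -4.520193743e-16
Rounded to 6 significant figures: -4.52019e-16

-4.52019e-16


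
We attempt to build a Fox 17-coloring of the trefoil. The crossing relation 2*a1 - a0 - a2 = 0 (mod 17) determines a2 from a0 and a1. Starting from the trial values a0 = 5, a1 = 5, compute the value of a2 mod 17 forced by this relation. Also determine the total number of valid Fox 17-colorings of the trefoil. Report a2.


Step 1: Apply the given crossing relation 2*a1 - a0 - a2 = 0 (mod 17).
  a2 = 2*a1 - a0 mod 17
  a2 = 2*5 - 5 mod 17
  a2 = 10 - 5 mod 17
  a2 = 5 mod 17 = 5
Step 2: The trefoil has determinant 3.
  Number of Fox p-colorings (p prime) is p^2 if p = 3, else p.
  Since 17 does not divide 3, only trivial (constant) colorings exist.
  (Here a0 = a1 = a2 = 5, the constant coloring, which is valid.)
  Total colorings = 17
Step 3: a2 = 5, total Fox 17-colorings = 17

5


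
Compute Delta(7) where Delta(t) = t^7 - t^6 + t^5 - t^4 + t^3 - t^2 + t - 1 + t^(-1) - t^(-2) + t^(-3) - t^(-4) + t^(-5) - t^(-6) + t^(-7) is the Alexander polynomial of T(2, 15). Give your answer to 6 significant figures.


Substituting t = 7 into Delta(t) = t^7 - t^6 + t^5 - t^4 + t^3 - t^2 + t - 1 + t^(-1) - t^(-2) + t^(-3) - t^(-4) + t^(-5) - t^(-6) + t^(-7):
Term values: (823543) + (-117649) + (16807) + (-2401) + (343) + (-49) + (7) + (-1) + (0.142857) + (-0.0204082) + (0.00291545) + (-0.000416493) + (5.9499e-05) + (-8.49986e-06) + (1.21427e-06)
Sum = 720600.125
Rounded to 6 significant figures: 720600

720600


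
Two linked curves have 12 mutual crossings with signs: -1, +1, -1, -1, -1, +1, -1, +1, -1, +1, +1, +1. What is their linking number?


Step 1: Count positive crossings: 6
Step 2: Count negative crossings: 6
Step 3: Sum of signs = 6 - 6 = 0
Step 4: Linking number = sum/2 = 0/2 = 0

0


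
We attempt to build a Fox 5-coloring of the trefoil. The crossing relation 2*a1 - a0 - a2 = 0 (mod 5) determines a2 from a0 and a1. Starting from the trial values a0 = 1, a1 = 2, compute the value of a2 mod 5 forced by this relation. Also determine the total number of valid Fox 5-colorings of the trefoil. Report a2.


Step 1: Apply the given crossing relation 2*a1 - a0 - a2 = 0 (mod 5).
  a2 = 2*a1 - a0 mod 5
  a2 = 2*2 - 1 mod 5
  a2 = 4 - 1 mod 5
  a2 = 3 mod 5 = 3
Step 2: The trefoil has determinant 3.
  Number of Fox p-colorings (p prime) is p^2 if p = 3, else p.
  Since 5 does not divide 3, only trivial (constant) colorings exist.
  (So the trial a0 = 1, a1 = 2 with a0 != a1 does NOT extend to a valid coloring of the whole trefoil: the other two crossing relations require 3*(a1 - a0) = 0 (mod 5), which fails.)
  Total colorings = 5
Step 3: a2 = 3, total Fox 5-colorings = 5

3


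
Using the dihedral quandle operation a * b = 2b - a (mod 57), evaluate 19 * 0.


19 * 0 = 2*0 - 19 mod 57
= 0 - 19 mod 57
= -19 mod 57 = 38

38


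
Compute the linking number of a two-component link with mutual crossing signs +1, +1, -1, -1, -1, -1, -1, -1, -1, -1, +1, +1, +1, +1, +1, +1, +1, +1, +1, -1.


Step 1: Count positive crossings: 11
Step 2: Count negative crossings: 9
Step 3: Sum of signs = 11 - 9 = 2
Step 4: Linking number = sum/2 = 2/2 = 1

1


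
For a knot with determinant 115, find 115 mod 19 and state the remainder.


Step 1: A knot is p-colorable if and only if p divides its determinant.
Step 2: Compute 115 mod 19.
115 = 6 * 19 + 1
Step 3: 115 mod 19 = 1
Step 4: The knot is 19-colorable: no

1


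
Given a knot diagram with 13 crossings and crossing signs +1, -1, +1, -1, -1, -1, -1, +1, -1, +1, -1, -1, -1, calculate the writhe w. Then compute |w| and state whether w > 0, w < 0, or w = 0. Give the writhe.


Step 1: Count positive crossings (+1).
Positive crossings: 4
Step 2: Count negative crossings (-1).
Negative crossings: 9
Step 3: Writhe = (positive) - (negative)
w = 4 - 9 = -5
Step 4: |w| = 5, and w is negative

-5


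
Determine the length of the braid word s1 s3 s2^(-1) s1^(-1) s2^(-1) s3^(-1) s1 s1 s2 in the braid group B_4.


The word length counts the number of generators (including inverses).
Listing each generator: s1, s3, s2^(-1), s1^(-1), s2^(-1), s3^(-1), s1, s1, s2
There are 9 generators in this braid word.

9


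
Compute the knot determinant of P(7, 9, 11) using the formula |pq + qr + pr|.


Step 1: Compute pq + qr + pr.
pq = 7*9 = 63
qr = 9*11 = 99
pr = 7*11 = 77
pq + qr + pr = 63 + 99 + 77 = 239
Step 2: Take absolute value.
det(P(7,9,11)) = |239| = 239

239


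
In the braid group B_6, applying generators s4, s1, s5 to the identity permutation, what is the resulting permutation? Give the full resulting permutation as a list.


Starting with identity [1, 2, 3, 4, 5, 6].
Apply generators in sequence:
  After s4: [1, 2, 3, 5, 4, 6]
  After s1: [2, 1, 3, 5, 4, 6]
  After s5: [2, 1, 3, 5, 6, 4]
Final permutation: [2, 1, 3, 5, 6, 4]

[2, 1, 3, 5, 6, 4]


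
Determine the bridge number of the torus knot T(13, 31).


The bridge number of T(p,q) is min(p,q).
min(13, 31) = 13

13


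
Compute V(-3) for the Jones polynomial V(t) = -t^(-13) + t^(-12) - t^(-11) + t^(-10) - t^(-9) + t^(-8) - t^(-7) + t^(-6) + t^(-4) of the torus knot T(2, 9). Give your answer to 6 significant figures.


Substituting t = -3 into V(t) = -t^(-13) + t^(-12) - t^(-11) + t^(-10) - t^(-9) + t^(-8) - t^(-7) + t^(-6) + t^(-4):
  (-)t^(-13) = 6.27225e-07
  (+)t^(-12) = 1.88168e-06
  (-)t^(-11) = 5.64503e-06
  (+)t^(-10) = 1.69351e-05
  (-)t^(-9) = 5.08053e-05
  (+)t^(-8) = 0.000152416
  (-)t^(-7) = 0.000457247
  (+)t^(-6) = 0.00137174
  (+)t^(-4) = 0.0123457
Sum = (6.27225e-07) + (1.88168e-06) + (5.64503e-06) + (1.69351e-05) + (5.08053e-05) + (0.000152416) + (0.000457247) + (0.00137174) + (0.0123457)
= 0.01440297857
Rounded to 6 significant figures: 0.014403

0.014403


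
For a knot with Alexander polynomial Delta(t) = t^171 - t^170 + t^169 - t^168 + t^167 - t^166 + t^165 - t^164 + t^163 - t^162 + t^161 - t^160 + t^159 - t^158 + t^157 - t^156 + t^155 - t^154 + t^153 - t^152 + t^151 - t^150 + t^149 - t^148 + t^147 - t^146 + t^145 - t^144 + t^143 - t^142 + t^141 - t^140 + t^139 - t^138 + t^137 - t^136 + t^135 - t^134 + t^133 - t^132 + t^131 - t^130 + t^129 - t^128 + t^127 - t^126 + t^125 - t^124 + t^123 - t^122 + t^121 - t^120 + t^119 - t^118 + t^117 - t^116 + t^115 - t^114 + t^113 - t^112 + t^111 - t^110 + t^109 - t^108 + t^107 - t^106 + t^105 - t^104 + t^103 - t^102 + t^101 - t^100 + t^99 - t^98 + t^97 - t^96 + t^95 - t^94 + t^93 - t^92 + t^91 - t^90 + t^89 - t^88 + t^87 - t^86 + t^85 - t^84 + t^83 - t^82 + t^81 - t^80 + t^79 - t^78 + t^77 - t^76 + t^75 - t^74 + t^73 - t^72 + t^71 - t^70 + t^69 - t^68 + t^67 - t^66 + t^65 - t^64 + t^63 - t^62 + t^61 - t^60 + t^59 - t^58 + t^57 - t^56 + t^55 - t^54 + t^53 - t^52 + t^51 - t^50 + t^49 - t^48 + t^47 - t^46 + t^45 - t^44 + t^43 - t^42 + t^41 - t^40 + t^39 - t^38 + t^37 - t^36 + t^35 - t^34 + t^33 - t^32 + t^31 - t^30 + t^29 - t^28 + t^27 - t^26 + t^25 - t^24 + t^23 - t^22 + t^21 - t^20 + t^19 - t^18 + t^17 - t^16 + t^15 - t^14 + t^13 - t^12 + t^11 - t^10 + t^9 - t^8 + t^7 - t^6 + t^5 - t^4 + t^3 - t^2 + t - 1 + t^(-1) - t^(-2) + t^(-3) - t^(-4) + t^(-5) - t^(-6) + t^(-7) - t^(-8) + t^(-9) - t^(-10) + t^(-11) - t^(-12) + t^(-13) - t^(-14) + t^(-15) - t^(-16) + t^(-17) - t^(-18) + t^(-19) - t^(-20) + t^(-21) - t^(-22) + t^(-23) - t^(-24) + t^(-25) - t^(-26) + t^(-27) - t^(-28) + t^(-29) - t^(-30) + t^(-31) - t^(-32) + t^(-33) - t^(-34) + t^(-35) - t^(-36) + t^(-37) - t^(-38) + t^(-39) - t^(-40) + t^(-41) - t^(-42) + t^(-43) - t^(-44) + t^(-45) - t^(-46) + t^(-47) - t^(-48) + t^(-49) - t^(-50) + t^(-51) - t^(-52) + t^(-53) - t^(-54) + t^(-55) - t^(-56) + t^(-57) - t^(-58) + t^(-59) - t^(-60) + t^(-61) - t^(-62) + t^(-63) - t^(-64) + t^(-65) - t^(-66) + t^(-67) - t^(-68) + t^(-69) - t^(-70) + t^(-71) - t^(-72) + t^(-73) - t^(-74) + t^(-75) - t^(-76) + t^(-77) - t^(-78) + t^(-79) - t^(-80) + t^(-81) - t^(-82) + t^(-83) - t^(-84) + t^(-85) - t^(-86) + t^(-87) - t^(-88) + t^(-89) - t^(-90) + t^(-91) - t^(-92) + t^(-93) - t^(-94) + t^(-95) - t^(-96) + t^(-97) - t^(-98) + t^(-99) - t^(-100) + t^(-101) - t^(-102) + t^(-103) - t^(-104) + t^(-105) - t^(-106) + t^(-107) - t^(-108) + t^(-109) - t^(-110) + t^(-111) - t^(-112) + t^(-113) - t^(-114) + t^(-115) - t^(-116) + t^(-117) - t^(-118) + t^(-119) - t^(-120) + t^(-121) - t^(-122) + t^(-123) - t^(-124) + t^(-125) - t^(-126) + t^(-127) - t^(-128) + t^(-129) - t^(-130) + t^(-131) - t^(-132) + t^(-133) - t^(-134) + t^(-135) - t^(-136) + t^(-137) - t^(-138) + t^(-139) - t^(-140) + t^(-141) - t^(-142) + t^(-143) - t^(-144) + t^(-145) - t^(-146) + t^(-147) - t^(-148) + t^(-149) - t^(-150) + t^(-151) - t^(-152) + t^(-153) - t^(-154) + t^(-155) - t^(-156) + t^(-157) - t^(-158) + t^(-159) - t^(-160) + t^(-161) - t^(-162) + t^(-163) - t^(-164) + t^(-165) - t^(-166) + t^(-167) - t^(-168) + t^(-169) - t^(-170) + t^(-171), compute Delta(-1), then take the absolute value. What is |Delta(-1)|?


Step 1: The polynomial has 343 terms with alternating signs, exponents from 171 down to -171.
Step 2: Substitute t = -1. The i-th term has coefficient (-1)^i and exponent (m-i),
  so its value is (-1)^i * (-1)^(m-i) = (-1)^m = -1 for every i.
Step 3: All 343 terms equal -1, so Delta(-1) = 343 * (-1) = -343
Step 4: |Delta(-1)| = 343

343


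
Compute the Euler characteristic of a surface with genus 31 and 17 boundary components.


chi = 2 - 2g - b
= 2 - 2*31 - 17
= 2 - 62 - 17 = -77

-77


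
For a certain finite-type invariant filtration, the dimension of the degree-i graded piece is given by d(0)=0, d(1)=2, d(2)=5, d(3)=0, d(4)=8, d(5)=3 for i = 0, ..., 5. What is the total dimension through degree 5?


Total dimension = d(0) + d(1) + ... + d(5)
= 0 + 2 + 5 + 0 + 8 + 3
= 18

18


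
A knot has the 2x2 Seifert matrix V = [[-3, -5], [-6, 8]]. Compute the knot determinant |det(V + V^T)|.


Step 1: Form V + V^T where V = [[-3, -5], [-6, 8]]
  V^T = [[-3, -6], [-5, 8]]
  V + V^T = [[-6, -11], [-11, 16]]
Step 2: det(V + V^T) = (-6)*16 - (-11)*(-11)
  = -96 - 121 = -217
Step 3: Knot determinant = |det(V + V^T)| = |-217| = 217

217


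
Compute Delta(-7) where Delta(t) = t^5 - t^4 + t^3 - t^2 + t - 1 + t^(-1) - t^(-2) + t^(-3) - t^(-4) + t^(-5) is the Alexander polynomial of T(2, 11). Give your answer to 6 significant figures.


Substituting t = -7 into Delta(t) = t^5 - t^4 + t^3 - t^2 + t - 1 + t^(-1) - t^(-2) + t^(-3) - t^(-4) + t^(-5):
Term values: (-16807) + (-2401) + (-343) + (-49) + (-7) + (-1) + (-0.142857) + (-0.0204082) + (-0.00291545) + (-0.000416493) + (-5.9499e-05)
Sum = -19608.16666
Rounded to 6 significant figures: -19608.2

-19608.2


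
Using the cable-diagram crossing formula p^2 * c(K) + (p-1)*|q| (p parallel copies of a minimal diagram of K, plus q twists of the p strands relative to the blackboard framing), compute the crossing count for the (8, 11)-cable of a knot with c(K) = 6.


Step 1: Each of the c(K) crossings of the companion diagram becomes p*p = p^2 crossings among the p parallel strands, and each of the |q| twists s_1 s_2 ... s_(p-1) adds (p-1) crossings.
  Crossings = p^2 * c(K) + (p-1)*|q|
Step 2: = 8^2 * 6 + (8-1)*11
Step 3: = 64*6 + 7*11
Step 4: = 384 + 77 = 461

461


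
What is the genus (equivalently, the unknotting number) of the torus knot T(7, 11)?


For a torus knot T(p,q), both the unknotting number and genus equal (p-1)(q-1)/2.
= (7-1)(11-1)/2
= 6*10/2
= 60/2 = 30

30


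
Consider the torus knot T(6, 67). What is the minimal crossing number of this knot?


For a torus knot T(p, q) with gcd(p,q)=1,
the crossing number is min(p*(q-1), q*(p-1)).
p*(q-1) = 6*66 = 396
q*(p-1) = 67*5 = 335
min(396, 335) = 335

335


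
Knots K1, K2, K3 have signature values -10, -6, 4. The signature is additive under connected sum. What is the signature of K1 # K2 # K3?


The signature is additive under connected sum.
signature(K1 # K2 # K3) = (-10) + (-6) + (4)
= -12

-12


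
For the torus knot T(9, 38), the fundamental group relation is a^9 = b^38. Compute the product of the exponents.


The relation is a^9 = b^38.
Product of exponents = 9 * 38
= 342

342


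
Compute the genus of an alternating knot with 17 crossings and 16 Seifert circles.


For alternating knots, g = (c - s + 1)/2.
= (17 - 16 + 1)/2
= 2/2 = 1

1


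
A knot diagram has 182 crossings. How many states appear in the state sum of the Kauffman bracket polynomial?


Each crossing contributes 2 choices (A-smoothing or B-smoothing).
Total states = 2^182 = 6129982163463555433433388108601236734474956488734408704

6129982163463555433433388108601236734474956488734408704


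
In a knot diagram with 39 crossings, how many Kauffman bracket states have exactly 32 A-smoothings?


We choose which 32 of 39 crossings get A-smoothings.
C(39, 32) = 39! / (32! * 7!)
= 15380937

15380937


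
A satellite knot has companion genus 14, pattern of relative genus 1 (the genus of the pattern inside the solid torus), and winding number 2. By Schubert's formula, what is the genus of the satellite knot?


Schubert: g(satellite) = g_rel(pattern) + |winding| * g(companion),
where g_rel(pattern) is the genus of the pattern relative to the solid torus.
= 1 + 2 * 14
= 1 + 28 = 29

29


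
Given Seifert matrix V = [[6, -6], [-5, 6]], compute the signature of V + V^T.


Step 1: V + V^T = [[12, -11], [-11, 12]]
Step 2: trace = 24, det = 23
Step 3: Discriminant = 24^2 - 4*23 = 484
Step 4: Eigenvalues: 23, 1
Step 5: Signature = (# positive eigenvalues) - (# negative eigenvalues) = 2

2


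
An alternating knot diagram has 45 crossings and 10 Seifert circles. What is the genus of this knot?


For alternating knots, g = (c - s + 1)/2.
= (45 - 10 + 1)/2
= 36/2 = 18

18


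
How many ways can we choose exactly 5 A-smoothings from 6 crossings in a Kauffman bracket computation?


We choose which 5 of 6 crossings get A-smoothings.
C(6, 5) = 6! / (5! * 1!)
= 6

6


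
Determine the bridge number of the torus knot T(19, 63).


The bridge number of T(p,q) is min(p,q).
min(19, 63) = 19

19


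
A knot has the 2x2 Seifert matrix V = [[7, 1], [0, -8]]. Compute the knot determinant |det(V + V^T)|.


Step 1: Form V + V^T where V = [[7, 1], [0, -8]]
  V^T = [[7, 0], [1, -8]]
  V + V^T = [[14, 1], [1, -16]]
Step 2: det(V + V^T) = 14*(-16) - 1*1
  = -224 - 1 = -225
Step 3: Knot determinant = |det(V + V^T)| = |-225| = 225

225


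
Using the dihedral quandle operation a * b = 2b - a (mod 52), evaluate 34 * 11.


34 * 11 = 2*11 - 34 mod 52
= 22 - 34 mod 52
= -12 mod 52 = 40

40


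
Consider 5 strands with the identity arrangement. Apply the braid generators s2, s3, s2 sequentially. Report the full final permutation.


Starting with identity [1, 2, 3, 4, 5].
Apply generators in sequence:
  After s2: [1, 3, 2, 4, 5]
  After s3: [1, 3, 4, 2, 5]
  After s2: [1, 4, 3, 2, 5]
Final permutation: [1, 4, 3, 2, 5]

[1, 4, 3, 2, 5]


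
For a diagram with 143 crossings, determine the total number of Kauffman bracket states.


Each crossing contributes 2 choices (A-smoothing or B-smoothing).
Total states = 2^143 = 11150372599265311570767859136324180752990208

11150372599265311570767859136324180752990208


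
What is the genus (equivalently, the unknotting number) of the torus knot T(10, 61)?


For a torus knot T(p,q), both the unknotting number and genus equal (p-1)(q-1)/2.
= (10-1)(61-1)/2
= 9*60/2
= 540/2 = 270

270


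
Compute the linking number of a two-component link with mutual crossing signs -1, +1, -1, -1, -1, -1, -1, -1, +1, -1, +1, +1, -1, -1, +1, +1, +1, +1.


Step 1: Count positive crossings: 8
Step 2: Count negative crossings: 10
Step 3: Sum of signs = 8 - 10 = -2
Step 4: Linking number = sum/2 = -2/2 = -1

-1


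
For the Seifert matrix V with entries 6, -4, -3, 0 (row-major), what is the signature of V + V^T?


Step 1: V + V^T = [[12, -7], [-7, 0]]
Step 2: trace = 12, det = -49
Step 3: Discriminant = 12^2 - 4*(-49) = 340
Step 4: Eigenvalues: 15.2195, -3.21954
Step 5: Signature = (# positive eigenvalues) - (# negative eigenvalues) = 0

0


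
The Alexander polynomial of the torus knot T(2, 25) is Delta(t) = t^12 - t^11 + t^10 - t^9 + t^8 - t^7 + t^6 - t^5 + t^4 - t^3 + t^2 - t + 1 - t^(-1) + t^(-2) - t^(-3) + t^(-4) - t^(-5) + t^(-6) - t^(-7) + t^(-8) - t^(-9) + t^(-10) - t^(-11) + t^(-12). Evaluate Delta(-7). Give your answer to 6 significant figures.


Substituting t = -7 into Delta(t) = t^12 - t^11 + t^10 - t^9 + t^8 - t^7 + t^6 - t^5 + t^4 - t^3 + t^2 - t + 1 - t^(-1) + t^(-2) - t^(-3) + t^(-4) - t^(-5) + t^(-6) - t^(-7) + t^(-8) - t^(-9) + t^(-10) - t^(-11) + t^(-12):
Term values: (13841287201) + (1977326743) + (282475249) + (40353607) + (5764801) + (823543) + (117649) + (16807) + (2401) + (343) + (49) + (7) + (1) + (0.142857) + (0.0204082) + (0.00291545) + (0.000416493) + (5.9499e-05) + (8.49986e-06) + (1.21427e-06) + (1.73467e-07) + (2.47809e-08) + (3.54013e-09) + (5.05733e-10) + (7.22476e-11)
Sum = 1.61481684e+10
Rounded to 6 significant figures: 1.61482e+10

1.61482e+10


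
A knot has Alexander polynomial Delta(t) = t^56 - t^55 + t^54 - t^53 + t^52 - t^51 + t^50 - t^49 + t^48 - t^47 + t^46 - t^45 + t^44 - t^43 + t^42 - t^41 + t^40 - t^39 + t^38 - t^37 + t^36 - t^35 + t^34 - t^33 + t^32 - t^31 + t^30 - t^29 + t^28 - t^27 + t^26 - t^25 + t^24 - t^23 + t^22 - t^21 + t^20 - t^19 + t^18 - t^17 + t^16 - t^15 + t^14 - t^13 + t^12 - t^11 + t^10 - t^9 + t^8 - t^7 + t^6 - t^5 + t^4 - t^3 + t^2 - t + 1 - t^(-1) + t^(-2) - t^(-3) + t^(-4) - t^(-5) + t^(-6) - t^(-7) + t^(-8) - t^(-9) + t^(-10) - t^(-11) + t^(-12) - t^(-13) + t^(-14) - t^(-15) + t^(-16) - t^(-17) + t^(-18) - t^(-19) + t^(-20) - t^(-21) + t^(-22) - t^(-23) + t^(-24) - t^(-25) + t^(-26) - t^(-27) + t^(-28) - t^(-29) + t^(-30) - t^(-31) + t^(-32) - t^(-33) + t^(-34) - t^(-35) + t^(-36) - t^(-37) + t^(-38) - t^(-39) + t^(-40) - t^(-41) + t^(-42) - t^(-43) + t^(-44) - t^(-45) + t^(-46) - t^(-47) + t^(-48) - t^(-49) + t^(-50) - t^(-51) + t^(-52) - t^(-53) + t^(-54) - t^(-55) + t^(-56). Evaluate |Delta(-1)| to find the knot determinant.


Step 1: The polynomial has 113 terms with alternating signs, exponents from 56 down to -56.
Step 2: Substitute t = -1. The i-th term has coefficient (-1)^i and exponent (m-i),
  so its value is (-1)^i * (-1)^(m-i) = (-1)^m = 1 for every i.
Step 3: All 113 terms equal 1, so Delta(-1) = 113 * (1) = 113
Step 4: |Delta(-1)| = 113

113


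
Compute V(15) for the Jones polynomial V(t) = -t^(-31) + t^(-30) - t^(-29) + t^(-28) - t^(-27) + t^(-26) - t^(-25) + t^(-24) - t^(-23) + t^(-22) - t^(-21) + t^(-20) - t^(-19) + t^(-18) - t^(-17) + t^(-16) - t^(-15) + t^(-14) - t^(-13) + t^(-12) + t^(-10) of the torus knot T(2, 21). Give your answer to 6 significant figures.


Substituting t = 15 into V(t) = -t^(-31) + t^(-30) - t^(-29) + t^(-28) - t^(-27) + t^(-26) - t^(-25) + t^(-24) - t^(-23) + t^(-22) - t^(-21) + t^(-20) - t^(-19) + t^(-18) - t^(-17) + t^(-16) - t^(-15) + t^(-14) - t^(-13) + t^(-12) + t^(-10):
  (-)t^(-31) = -3.47673e-37
  (+)t^(-30) = 5.2151e-36
  (-)t^(-29) = -7.82264e-35
  (+)t^(-28) = 1.1734e-33
  (-)t^(-27) = -1.76009e-32
  (+)t^(-26) = 2.64014e-31
  (-)t^(-25) = -3.96021e-30
  (+)t^(-24) = 5.94032e-29
  (-)t^(-23) = -8.91048e-28
  (+)t^(-22) = 1.33657e-26
  (-)t^(-21) = -2.00486e-25
  (+)t^(-20) = 3.00729e-24
  (-)t^(-19) = -4.51093e-23
  (+)t^(-18) = 6.76639e-22
  (-)t^(-17) = -1.01496e-20
  (+)t^(-16) = 1.52244e-19
  (-)t^(-15) = -2.28366e-18
  (+)t^(-14) = 3.42549e-17
  (-)t^(-13) = -5.13823e-16
  (+)t^(-12) = 7.70735e-15
  (+)t^(-10) = 1.73415e-12
Sum = (-3.47673e-37) + (5.2151e-36) + (-7.82264e-35) + (1.1734e-33) + (-1.76009e-32) + (2.64014e-31) + (-3.96021e-30) + (5.94032e-29) + (-8.91048e-28) + (1.33657e-26) + (-2.00486e-25) + (3.00729e-24) + (-4.51093e-23) + (6.76639e-22) + (-1.01496e-20) + (1.52244e-19) + (-2.28366e-18) + (3.42549e-17) + (-5.13823e-16) + (7.70735e-15) + (1.73415e-12)
= 1.741378629e-12
Rounded to 6 significant figures: 1.74138e-12

1.74138e-12
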